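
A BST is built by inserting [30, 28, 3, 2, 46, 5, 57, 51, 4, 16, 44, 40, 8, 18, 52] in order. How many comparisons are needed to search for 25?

Search path for 25: 30 -> 28 -> 3 -> 5 -> 16 -> 18
Found: False
Comparisons: 6


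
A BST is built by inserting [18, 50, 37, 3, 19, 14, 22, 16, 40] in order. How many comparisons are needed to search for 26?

Search path for 26: 18 -> 50 -> 37 -> 19 -> 22
Found: False
Comparisons: 5


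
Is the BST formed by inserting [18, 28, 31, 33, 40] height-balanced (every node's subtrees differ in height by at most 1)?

Tree (level-order array): [18, None, 28, None, 31, None, 33, None, 40]
Definition: a tree is height-balanced if, at every node, |h(left) - h(right)| <= 1 (empty subtree has height -1).
Bottom-up per-node check:
  node 40: h_left=-1, h_right=-1, diff=0 [OK], height=0
  node 33: h_left=-1, h_right=0, diff=1 [OK], height=1
  node 31: h_left=-1, h_right=1, diff=2 [FAIL (|-1-1|=2 > 1)], height=2
  node 28: h_left=-1, h_right=2, diff=3 [FAIL (|-1-2|=3 > 1)], height=3
  node 18: h_left=-1, h_right=3, diff=4 [FAIL (|-1-3|=4 > 1)], height=4
Node 31 violates the condition: |-1 - 1| = 2 > 1.
Result: Not balanced


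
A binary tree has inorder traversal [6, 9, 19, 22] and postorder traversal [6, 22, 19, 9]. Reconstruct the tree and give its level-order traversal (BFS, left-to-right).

Inorder:   [6, 9, 19, 22]
Postorder: [6, 22, 19, 9]
Algorithm: postorder visits root last, so walk postorder right-to-left;
each value is the root of the current inorder slice — split it at that
value, recurse on the right subtree first, then the left.
Recursive splits:
  root=9; inorder splits into left=[6], right=[19, 22]
  root=19; inorder splits into left=[], right=[22]
  root=22; inorder splits into left=[], right=[]
  root=6; inorder splits into left=[], right=[]
Reconstructed level-order: [9, 6, 19, 22]


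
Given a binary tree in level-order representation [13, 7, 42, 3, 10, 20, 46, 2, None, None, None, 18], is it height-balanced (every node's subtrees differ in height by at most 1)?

Tree (level-order array): [13, 7, 42, 3, 10, 20, 46, 2, None, None, None, 18]
Definition: a tree is height-balanced if, at every node, |h(left) - h(right)| <= 1 (empty subtree has height -1).
Bottom-up per-node check:
  node 2: h_left=-1, h_right=-1, diff=0 [OK], height=0
  node 3: h_left=0, h_right=-1, diff=1 [OK], height=1
  node 10: h_left=-1, h_right=-1, diff=0 [OK], height=0
  node 7: h_left=1, h_right=0, diff=1 [OK], height=2
  node 18: h_left=-1, h_right=-1, diff=0 [OK], height=0
  node 20: h_left=0, h_right=-1, diff=1 [OK], height=1
  node 46: h_left=-1, h_right=-1, diff=0 [OK], height=0
  node 42: h_left=1, h_right=0, diff=1 [OK], height=2
  node 13: h_left=2, h_right=2, diff=0 [OK], height=3
All nodes satisfy the balance condition.
Result: Balanced


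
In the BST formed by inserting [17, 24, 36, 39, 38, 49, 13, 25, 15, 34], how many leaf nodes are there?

Tree built from: [17, 24, 36, 39, 38, 49, 13, 25, 15, 34]
Tree (level-order array): [17, 13, 24, None, 15, None, 36, None, None, 25, 39, None, 34, 38, 49]
Rule: A leaf has 0 children.
Per-node child counts:
  node 17: 2 child(ren)
  node 13: 1 child(ren)
  node 15: 0 child(ren)
  node 24: 1 child(ren)
  node 36: 2 child(ren)
  node 25: 1 child(ren)
  node 34: 0 child(ren)
  node 39: 2 child(ren)
  node 38: 0 child(ren)
  node 49: 0 child(ren)
Matching nodes: [15, 34, 38, 49]
Count of leaf nodes: 4


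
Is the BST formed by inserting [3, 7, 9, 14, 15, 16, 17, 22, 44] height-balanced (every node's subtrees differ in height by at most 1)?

Tree (level-order array): [3, None, 7, None, 9, None, 14, None, 15, None, 16, None, 17, None, 22, None, 44]
Definition: a tree is height-balanced if, at every node, |h(left) - h(right)| <= 1 (empty subtree has height -1).
Bottom-up per-node check:
  node 44: h_left=-1, h_right=-1, diff=0 [OK], height=0
  node 22: h_left=-1, h_right=0, diff=1 [OK], height=1
  node 17: h_left=-1, h_right=1, diff=2 [FAIL (|-1-1|=2 > 1)], height=2
  node 16: h_left=-1, h_right=2, diff=3 [FAIL (|-1-2|=3 > 1)], height=3
  node 15: h_left=-1, h_right=3, diff=4 [FAIL (|-1-3|=4 > 1)], height=4
  node 14: h_left=-1, h_right=4, diff=5 [FAIL (|-1-4|=5 > 1)], height=5
  node 9: h_left=-1, h_right=5, diff=6 [FAIL (|-1-5|=6 > 1)], height=6
  node 7: h_left=-1, h_right=6, diff=7 [FAIL (|-1-6|=7 > 1)], height=7
  node 3: h_left=-1, h_right=7, diff=8 [FAIL (|-1-7|=8 > 1)], height=8
Node 17 violates the condition: |-1 - 1| = 2 > 1.
Result: Not balanced


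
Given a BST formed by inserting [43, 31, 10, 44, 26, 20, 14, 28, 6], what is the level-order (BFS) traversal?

Tree insertion order: [43, 31, 10, 44, 26, 20, 14, 28, 6]
Tree (level-order array): [43, 31, 44, 10, None, None, None, 6, 26, None, None, 20, 28, 14]
BFS from the root, enqueuing left then right child of each popped node:
  queue [43] -> pop 43, enqueue [31, 44], visited so far: [43]
  queue [31, 44] -> pop 31, enqueue [10], visited so far: [43, 31]
  queue [44, 10] -> pop 44, enqueue [none], visited so far: [43, 31, 44]
  queue [10] -> pop 10, enqueue [6, 26], visited so far: [43, 31, 44, 10]
  queue [6, 26] -> pop 6, enqueue [none], visited so far: [43, 31, 44, 10, 6]
  queue [26] -> pop 26, enqueue [20, 28], visited so far: [43, 31, 44, 10, 6, 26]
  queue [20, 28] -> pop 20, enqueue [14], visited so far: [43, 31, 44, 10, 6, 26, 20]
  queue [28, 14] -> pop 28, enqueue [none], visited so far: [43, 31, 44, 10, 6, 26, 20, 28]
  queue [14] -> pop 14, enqueue [none], visited so far: [43, 31, 44, 10, 6, 26, 20, 28, 14]
Result: [43, 31, 44, 10, 6, 26, 20, 28, 14]


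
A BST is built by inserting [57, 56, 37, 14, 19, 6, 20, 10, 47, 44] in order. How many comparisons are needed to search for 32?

Search path for 32: 57 -> 56 -> 37 -> 14 -> 19 -> 20
Found: False
Comparisons: 6


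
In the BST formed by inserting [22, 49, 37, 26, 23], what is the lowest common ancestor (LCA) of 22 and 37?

Tree insertion order: [22, 49, 37, 26, 23]
Tree (level-order array): [22, None, 49, 37, None, 26, None, 23]
In a BST, the LCA of p=22, q=37 is the first node v on the
root-to-leaf path with p <= v <= q (go left if both < v, right if both > v).
Walk from root:
  at 22: 22 <= 22 <= 37, this is the LCA
LCA = 22


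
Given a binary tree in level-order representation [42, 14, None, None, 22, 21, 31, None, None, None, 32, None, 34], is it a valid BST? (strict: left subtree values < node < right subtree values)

Level-order array: [42, 14, None, None, 22, 21, 31, None, None, None, 32, None, 34]
Validate using subtree bounds (lo, hi): at each node, require lo < value < hi,
then recurse left with hi=value and right with lo=value.
Preorder trace (stopping at first violation):
  at node 42 with bounds (-inf, +inf): OK
  at node 14 with bounds (-inf, 42): OK
  at node 22 with bounds (14, 42): OK
  at node 21 with bounds (14, 22): OK
  at node 31 with bounds (22, 42): OK
  at node 32 with bounds (31, 42): OK
  at node 34 with bounds (32, 42): OK
No violation found at any node.
Result: Valid BST


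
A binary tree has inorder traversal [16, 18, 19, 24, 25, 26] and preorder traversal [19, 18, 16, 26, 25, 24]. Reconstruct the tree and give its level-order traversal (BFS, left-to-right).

Inorder:  [16, 18, 19, 24, 25, 26]
Preorder: [19, 18, 16, 26, 25, 24]
Algorithm: preorder visits root first, so consume preorder in order;
for each root, split the current inorder slice at that value into
left-subtree inorder and right-subtree inorder, then recurse.
Recursive splits:
  root=19; inorder splits into left=[16, 18], right=[24, 25, 26]
  root=18; inorder splits into left=[16], right=[]
  root=16; inorder splits into left=[], right=[]
  root=26; inorder splits into left=[24, 25], right=[]
  root=25; inorder splits into left=[24], right=[]
  root=24; inorder splits into left=[], right=[]
Reconstructed level-order: [19, 18, 26, 16, 25, 24]


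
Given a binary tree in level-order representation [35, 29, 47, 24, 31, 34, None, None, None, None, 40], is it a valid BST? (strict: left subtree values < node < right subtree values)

Level-order array: [35, 29, 47, 24, 31, 34, None, None, None, None, 40]
Validate using subtree bounds (lo, hi): at each node, require lo < value < hi,
then recurse left with hi=value and right with lo=value.
Preorder trace (stopping at first violation):
  at node 35 with bounds (-inf, +inf): OK
  at node 29 with bounds (-inf, 35): OK
  at node 24 with bounds (-inf, 29): OK
  at node 31 with bounds (29, 35): OK
  at node 40 with bounds (31, 35): VIOLATION
Node 40 violates its bound: not (31 < 40 < 35).
Result: Not a valid BST


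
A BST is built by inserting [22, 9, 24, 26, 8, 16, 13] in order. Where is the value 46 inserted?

Starting tree (level order): [22, 9, 24, 8, 16, None, 26, None, None, 13]
Insertion path: 22 -> 24 -> 26
Result: insert 46 as right child of 26
Final tree (level order): [22, 9, 24, 8, 16, None, 26, None, None, 13, None, None, 46]


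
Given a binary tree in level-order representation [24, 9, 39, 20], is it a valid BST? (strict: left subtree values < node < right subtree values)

Level-order array: [24, 9, 39, 20]
Validate using subtree bounds (lo, hi): at each node, require lo < value < hi,
then recurse left with hi=value and right with lo=value.
Preorder trace (stopping at first violation):
  at node 24 with bounds (-inf, +inf): OK
  at node 9 with bounds (-inf, 24): OK
  at node 20 with bounds (-inf, 9): VIOLATION
Node 20 violates its bound: not (-inf < 20 < 9).
Result: Not a valid BST


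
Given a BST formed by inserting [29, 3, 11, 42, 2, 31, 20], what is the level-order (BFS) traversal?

Tree insertion order: [29, 3, 11, 42, 2, 31, 20]
Tree (level-order array): [29, 3, 42, 2, 11, 31, None, None, None, None, 20]
BFS from the root, enqueuing left then right child of each popped node:
  queue [29] -> pop 29, enqueue [3, 42], visited so far: [29]
  queue [3, 42] -> pop 3, enqueue [2, 11], visited so far: [29, 3]
  queue [42, 2, 11] -> pop 42, enqueue [31], visited so far: [29, 3, 42]
  queue [2, 11, 31] -> pop 2, enqueue [none], visited so far: [29, 3, 42, 2]
  queue [11, 31] -> pop 11, enqueue [20], visited so far: [29, 3, 42, 2, 11]
  queue [31, 20] -> pop 31, enqueue [none], visited so far: [29, 3, 42, 2, 11, 31]
  queue [20] -> pop 20, enqueue [none], visited so far: [29, 3, 42, 2, 11, 31, 20]
Result: [29, 3, 42, 2, 11, 31, 20]


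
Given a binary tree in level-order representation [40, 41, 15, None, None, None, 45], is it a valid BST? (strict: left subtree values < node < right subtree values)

Level-order array: [40, 41, 15, None, None, None, 45]
Validate using subtree bounds (lo, hi): at each node, require lo < value < hi,
then recurse left with hi=value and right with lo=value.
Preorder trace (stopping at first violation):
  at node 40 with bounds (-inf, +inf): OK
  at node 41 with bounds (-inf, 40): VIOLATION
Node 41 violates its bound: not (-inf < 41 < 40).
Result: Not a valid BST


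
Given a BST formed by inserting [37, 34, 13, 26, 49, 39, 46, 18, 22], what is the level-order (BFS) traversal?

Tree insertion order: [37, 34, 13, 26, 49, 39, 46, 18, 22]
Tree (level-order array): [37, 34, 49, 13, None, 39, None, None, 26, None, 46, 18, None, None, None, None, 22]
BFS from the root, enqueuing left then right child of each popped node:
  queue [37] -> pop 37, enqueue [34, 49], visited so far: [37]
  queue [34, 49] -> pop 34, enqueue [13], visited so far: [37, 34]
  queue [49, 13] -> pop 49, enqueue [39], visited so far: [37, 34, 49]
  queue [13, 39] -> pop 13, enqueue [26], visited so far: [37, 34, 49, 13]
  queue [39, 26] -> pop 39, enqueue [46], visited so far: [37, 34, 49, 13, 39]
  queue [26, 46] -> pop 26, enqueue [18], visited so far: [37, 34, 49, 13, 39, 26]
  queue [46, 18] -> pop 46, enqueue [none], visited so far: [37, 34, 49, 13, 39, 26, 46]
  queue [18] -> pop 18, enqueue [22], visited so far: [37, 34, 49, 13, 39, 26, 46, 18]
  queue [22] -> pop 22, enqueue [none], visited so far: [37, 34, 49, 13, 39, 26, 46, 18, 22]
Result: [37, 34, 49, 13, 39, 26, 46, 18, 22]


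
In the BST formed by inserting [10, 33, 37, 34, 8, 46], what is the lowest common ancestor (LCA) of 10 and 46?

Tree insertion order: [10, 33, 37, 34, 8, 46]
Tree (level-order array): [10, 8, 33, None, None, None, 37, 34, 46]
In a BST, the LCA of p=10, q=46 is the first node v on the
root-to-leaf path with p <= v <= q (go left if both < v, right if both > v).
Walk from root:
  at 10: 10 <= 10 <= 46, this is the LCA
LCA = 10


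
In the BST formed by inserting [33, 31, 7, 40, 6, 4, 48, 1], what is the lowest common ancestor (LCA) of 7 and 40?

Tree insertion order: [33, 31, 7, 40, 6, 4, 48, 1]
Tree (level-order array): [33, 31, 40, 7, None, None, 48, 6, None, None, None, 4, None, 1]
In a BST, the LCA of p=7, q=40 is the first node v on the
root-to-leaf path with p <= v <= q (go left if both < v, right if both > v).
Walk from root:
  at 33: 7 <= 33 <= 40, this is the LCA
LCA = 33


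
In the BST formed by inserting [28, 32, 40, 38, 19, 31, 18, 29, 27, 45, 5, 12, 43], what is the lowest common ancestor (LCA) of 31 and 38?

Tree insertion order: [28, 32, 40, 38, 19, 31, 18, 29, 27, 45, 5, 12, 43]
Tree (level-order array): [28, 19, 32, 18, 27, 31, 40, 5, None, None, None, 29, None, 38, 45, None, 12, None, None, None, None, 43]
In a BST, the LCA of p=31, q=38 is the first node v on the
root-to-leaf path with p <= v <= q (go left if both < v, right if both > v).
Walk from root:
  at 28: both 31 and 38 > 28, go right
  at 32: 31 <= 32 <= 38, this is the LCA
LCA = 32


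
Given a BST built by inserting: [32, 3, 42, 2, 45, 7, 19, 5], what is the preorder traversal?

Tree insertion order: [32, 3, 42, 2, 45, 7, 19, 5]
Tree (level-order array): [32, 3, 42, 2, 7, None, 45, None, None, 5, 19]
Preorder traversal: [32, 3, 2, 7, 5, 19, 42, 45]


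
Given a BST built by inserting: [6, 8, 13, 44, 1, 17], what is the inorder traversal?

Tree insertion order: [6, 8, 13, 44, 1, 17]
Tree (level-order array): [6, 1, 8, None, None, None, 13, None, 44, 17]
Inorder traversal: [1, 6, 8, 13, 17, 44]


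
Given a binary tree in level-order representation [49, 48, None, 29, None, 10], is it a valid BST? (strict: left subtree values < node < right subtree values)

Level-order array: [49, 48, None, 29, None, 10]
Validate using subtree bounds (lo, hi): at each node, require lo < value < hi,
then recurse left with hi=value and right with lo=value.
Preorder trace (stopping at first violation):
  at node 49 with bounds (-inf, +inf): OK
  at node 48 with bounds (-inf, 49): OK
  at node 29 with bounds (-inf, 48): OK
  at node 10 with bounds (-inf, 29): OK
No violation found at any node.
Result: Valid BST


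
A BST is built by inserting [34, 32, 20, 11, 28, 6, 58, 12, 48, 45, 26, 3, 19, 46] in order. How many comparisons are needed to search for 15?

Search path for 15: 34 -> 32 -> 20 -> 11 -> 12 -> 19
Found: False
Comparisons: 6


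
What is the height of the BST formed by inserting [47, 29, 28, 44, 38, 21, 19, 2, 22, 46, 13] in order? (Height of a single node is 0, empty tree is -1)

Insertion order: [47, 29, 28, 44, 38, 21, 19, 2, 22, 46, 13]
Tree (level-order array): [47, 29, None, 28, 44, 21, None, 38, 46, 19, 22, None, None, None, None, 2, None, None, None, None, 13]
Compute height bottom-up (empty subtree = -1):
  height(13) = 1 + max(-1, -1) = 0
  height(2) = 1 + max(-1, 0) = 1
  height(19) = 1 + max(1, -1) = 2
  height(22) = 1 + max(-1, -1) = 0
  height(21) = 1 + max(2, 0) = 3
  height(28) = 1 + max(3, -1) = 4
  height(38) = 1 + max(-1, -1) = 0
  height(46) = 1 + max(-1, -1) = 0
  height(44) = 1 + max(0, 0) = 1
  height(29) = 1 + max(4, 1) = 5
  height(47) = 1 + max(5, -1) = 6
Height = 6


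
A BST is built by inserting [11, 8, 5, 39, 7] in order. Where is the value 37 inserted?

Starting tree (level order): [11, 8, 39, 5, None, None, None, None, 7]
Insertion path: 11 -> 39
Result: insert 37 as left child of 39
Final tree (level order): [11, 8, 39, 5, None, 37, None, None, 7]


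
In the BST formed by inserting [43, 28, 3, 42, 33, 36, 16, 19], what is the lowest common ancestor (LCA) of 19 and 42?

Tree insertion order: [43, 28, 3, 42, 33, 36, 16, 19]
Tree (level-order array): [43, 28, None, 3, 42, None, 16, 33, None, None, 19, None, 36]
In a BST, the LCA of p=19, q=42 is the first node v on the
root-to-leaf path with p <= v <= q (go left if both < v, right if both > v).
Walk from root:
  at 43: both 19 and 42 < 43, go left
  at 28: 19 <= 28 <= 42, this is the LCA
LCA = 28


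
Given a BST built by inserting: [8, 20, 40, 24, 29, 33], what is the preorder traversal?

Tree insertion order: [8, 20, 40, 24, 29, 33]
Tree (level-order array): [8, None, 20, None, 40, 24, None, None, 29, None, 33]
Preorder traversal: [8, 20, 40, 24, 29, 33]


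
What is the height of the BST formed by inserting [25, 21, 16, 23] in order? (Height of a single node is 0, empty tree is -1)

Insertion order: [25, 21, 16, 23]
Tree (level-order array): [25, 21, None, 16, 23]
Compute height bottom-up (empty subtree = -1):
  height(16) = 1 + max(-1, -1) = 0
  height(23) = 1 + max(-1, -1) = 0
  height(21) = 1 + max(0, 0) = 1
  height(25) = 1 + max(1, -1) = 2
Height = 2


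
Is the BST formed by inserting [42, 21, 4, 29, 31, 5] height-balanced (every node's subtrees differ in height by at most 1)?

Tree (level-order array): [42, 21, None, 4, 29, None, 5, None, 31]
Definition: a tree is height-balanced if, at every node, |h(left) - h(right)| <= 1 (empty subtree has height -1).
Bottom-up per-node check:
  node 5: h_left=-1, h_right=-1, diff=0 [OK], height=0
  node 4: h_left=-1, h_right=0, diff=1 [OK], height=1
  node 31: h_left=-1, h_right=-1, diff=0 [OK], height=0
  node 29: h_left=-1, h_right=0, diff=1 [OK], height=1
  node 21: h_left=1, h_right=1, diff=0 [OK], height=2
  node 42: h_left=2, h_right=-1, diff=3 [FAIL (|2--1|=3 > 1)], height=3
Node 42 violates the condition: |2 - -1| = 3 > 1.
Result: Not balanced


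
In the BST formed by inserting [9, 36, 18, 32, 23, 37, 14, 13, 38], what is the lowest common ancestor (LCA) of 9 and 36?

Tree insertion order: [9, 36, 18, 32, 23, 37, 14, 13, 38]
Tree (level-order array): [9, None, 36, 18, 37, 14, 32, None, 38, 13, None, 23]
In a BST, the LCA of p=9, q=36 is the first node v on the
root-to-leaf path with p <= v <= q (go left if both < v, right if both > v).
Walk from root:
  at 9: 9 <= 9 <= 36, this is the LCA
LCA = 9


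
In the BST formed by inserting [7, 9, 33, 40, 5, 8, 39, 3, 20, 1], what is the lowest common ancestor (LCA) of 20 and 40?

Tree insertion order: [7, 9, 33, 40, 5, 8, 39, 3, 20, 1]
Tree (level-order array): [7, 5, 9, 3, None, 8, 33, 1, None, None, None, 20, 40, None, None, None, None, 39]
In a BST, the LCA of p=20, q=40 is the first node v on the
root-to-leaf path with p <= v <= q (go left if both < v, right if both > v).
Walk from root:
  at 7: both 20 and 40 > 7, go right
  at 9: both 20 and 40 > 9, go right
  at 33: 20 <= 33 <= 40, this is the LCA
LCA = 33


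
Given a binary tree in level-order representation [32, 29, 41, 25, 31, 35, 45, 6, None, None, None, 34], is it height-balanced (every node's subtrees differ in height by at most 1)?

Tree (level-order array): [32, 29, 41, 25, 31, 35, 45, 6, None, None, None, 34]
Definition: a tree is height-balanced if, at every node, |h(left) - h(right)| <= 1 (empty subtree has height -1).
Bottom-up per-node check:
  node 6: h_left=-1, h_right=-1, diff=0 [OK], height=0
  node 25: h_left=0, h_right=-1, diff=1 [OK], height=1
  node 31: h_left=-1, h_right=-1, diff=0 [OK], height=0
  node 29: h_left=1, h_right=0, diff=1 [OK], height=2
  node 34: h_left=-1, h_right=-1, diff=0 [OK], height=0
  node 35: h_left=0, h_right=-1, diff=1 [OK], height=1
  node 45: h_left=-1, h_right=-1, diff=0 [OK], height=0
  node 41: h_left=1, h_right=0, diff=1 [OK], height=2
  node 32: h_left=2, h_right=2, diff=0 [OK], height=3
All nodes satisfy the balance condition.
Result: Balanced


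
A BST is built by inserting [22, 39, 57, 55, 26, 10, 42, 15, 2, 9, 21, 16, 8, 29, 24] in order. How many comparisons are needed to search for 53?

Search path for 53: 22 -> 39 -> 57 -> 55 -> 42
Found: False
Comparisons: 5


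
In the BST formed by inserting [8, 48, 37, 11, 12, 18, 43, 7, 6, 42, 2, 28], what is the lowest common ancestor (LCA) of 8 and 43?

Tree insertion order: [8, 48, 37, 11, 12, 18, 43, 7, 6, 42, 2, 28]
Tree (level-order array): [8, 7, 48, 6, None, 37, None, 2, None, 11, 43, None, None, None, 12, 42, None, None, 18, None, None, None, 28]
In a BST, the LCA of p=8, q=43 is the first node v on the
root-to-leaf path with p <= v <= q (go left if both < v, right if both > v).
Walk from root:
  at 8: 8 <= 8 <= 43, this is the LCA
LCA = 8


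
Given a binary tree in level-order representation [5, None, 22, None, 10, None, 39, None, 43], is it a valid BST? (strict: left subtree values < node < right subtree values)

Level-order array: [5, None, 22, None, 10, None, 39, None, 43]
Validate using subtree bounds (lo, hi): at each node, require lo < value < hi,
then recurse left with hi=value and right with lo=value.
Preorder trace (stopping at first violation):
  at node 5 with bounds (-inf, +inf): OK
  at node 22 with bounds (5, +inf): OK
  at node 10 with bounds (22, +inf): VIOLATION
Node 10 violates its bound: not (22 < 10 < +inf).
Result: Not a valid BST


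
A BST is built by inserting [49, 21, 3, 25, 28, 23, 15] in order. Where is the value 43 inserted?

Starting tree (level order): [49, 21, None, 3, 25, None, 15, 23, 28]
Insertion path: 49 -> 21 -> 25 -> 28
Result: insert 43 as right child of 28
Final tree (level order): [49, 21, None, 3, 25, None, 15, 23, 28, None, None, None, None, None, 43]


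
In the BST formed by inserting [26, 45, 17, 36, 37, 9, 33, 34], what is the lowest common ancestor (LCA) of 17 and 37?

Tree insertion order: [26, 45, 17, 36, 37, 9, 33, 34]
Tree (level-order array): [26, 17, 45, 9, None, 36, None, None, None, 33, 37, None, 34]
In a BST, the LCA of p=17, q=37 is the first node v on the
root-to-leaf path with p <= v <= q (go left if both < v, right if both > v).
Walk from root:
  at 26: 17 <= 26 <= 37, this is the LCA
LCA = 26


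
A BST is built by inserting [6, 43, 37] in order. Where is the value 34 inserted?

Starting tree (level order): [6, None, 43, 37]
Insertion path: 6 -> 43 -> 37
Result: insert 34 as left child of 37
Final tree (level order): [6, None, 43, 37, None, 34]


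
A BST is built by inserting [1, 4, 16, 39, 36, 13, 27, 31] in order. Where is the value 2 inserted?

Starting tree (level order): [1, None, 4, None, 16, 13, 39, None, None, 36, None, 27, None, None, 31]
Insertion path: 1 -> 4
Result: insert 2 as left child of 4
Final tree (level order): [1, None, 4, 2, 16, None, None, 13, 39, None, None, 36, None, 27, None, None, 31]


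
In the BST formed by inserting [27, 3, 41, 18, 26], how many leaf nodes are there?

Tree built from: [27, 3, 41, 18, 26]
Tree (level-order array): [27, 3, 41, None, 18, None, None, None, 26]
Rule: A leaf has 0 children.
Per-node child counts:
  node 27: 2 child(ren)
  node 3: 1 child(ren)
  node 18: 1 child(ren)
  node 26: 0 child(ren)
  node 41: 0 child(ren)
Matching nodes: [26, 41]
Count of leaf nodes: 2


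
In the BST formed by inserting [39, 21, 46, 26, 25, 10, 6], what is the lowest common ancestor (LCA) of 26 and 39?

Tree insertion order: [39, 21, 46, 26, 25, 10, 6]
Tree (level-order array): [39, 21, 46, 10, 26, None, None, 6, None, 25]
In a BST, the LCA of p=26, q=39 is the first node v on the
root-to-leaf path with p <= v <= q (go left if both < v, right if both > v).
Walk from root:
  at 39: 26 <= 39 <= 39, this is the LCA
LCA = 39


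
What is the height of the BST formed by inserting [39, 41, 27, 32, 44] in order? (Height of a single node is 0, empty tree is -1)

Insertion order: [39, 41, 27, 32, 44]
Tree (level-order array): [39, 27, 41, None, 32, None, 44]
Compute height bottom-up (empty subtree = -1):
  height(32) = 1 + max(-1, -1) = 0
  height(27) = 1 + max(-1, 0) = 1
  height(44) = 1 + max(-1, -1) = 0
  height(41) = 1 + max(-1, 0) = 1
  height(39) = 1 + max(1, 1) = 2
Height = 2


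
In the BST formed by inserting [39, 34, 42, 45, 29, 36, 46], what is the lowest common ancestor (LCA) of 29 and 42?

Tree insertion order: [39, 34, 42, 45, 29, 36, 46]
Tree (level-order array): [39, 34, 42, 29, 36, None, 45, None, None, None, None, None, 46]
In a BST, the LCA of p=29, q=42 is the first node v on the
root-to-leaf path with p <= v <= q (go left if both < v, right if both > v).
Walk from root:
  at 39: 29 <= 39 <= 42, this is the LCA
LCA = 39


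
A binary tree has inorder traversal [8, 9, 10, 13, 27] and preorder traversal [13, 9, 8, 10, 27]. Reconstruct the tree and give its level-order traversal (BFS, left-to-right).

Inorder:  [8, 9, 10, 13, 27]
Preorder: [13, 9, 8, 10, 27]
Algorithm: preorder visits root first, so consume preorder in order;
for each root, split the current inorder slice at that value into
left-subtree inorder and right-subtree inorder, then recurse.
Recursive splits:
  root=13; inorder splits into left=[8, 9, 10], right=[27]
  root=9; inorder splits into left=[8], right=[10]
  root=8; inorder splits into left=[], right=[]
  root=10; inorder splits into left=[], right=[]
  root=27; inorder splits into left=[], right=[]
Reconstructed level-order: [13, 9, 27, 8, 10]


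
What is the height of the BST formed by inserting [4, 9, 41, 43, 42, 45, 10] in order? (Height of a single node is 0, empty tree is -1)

Insertion order: [4, 9, 41, 43, 42, 45, 10]
Tree (level-order array): [4, None, 9, None, 41, 10, 43, None, None, 42, 45]
Compute height bottom-up (empty subtree = -1):
  height(10) = 1 + max(-1, -1) = 0
  height(42) = 1 + max(-1, -1) = 0
  height(45) = 1 + max(-1, -1) = 0
  height(43) = 1 + max(0, 0) = 1
  height(41) = 1 + max(0, 1) = 2
  height(9) = 1 + max(-1, 2) = 3
  height(4) = 1 + max(-1, 3) = 4
Height = 4


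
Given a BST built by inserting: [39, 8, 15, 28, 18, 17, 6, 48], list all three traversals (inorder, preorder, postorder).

Tree insertion order: [39, 8, 15, 28, 18, 17, 6, 48]
Tree (level-order array): [39, 8, 48, 6, 15, None, None, None, None, None, 28, 18, None, 17]
Inorder (L, root, R): [6, 8, 15, 17, 18, 28, 39, 48]
Preorder (root, L, R): [39, 8, 6, 15, 28, 18, 17, 48]
Postorder (L, R, root): [6, 17, 18, 28, 15, 8, 48, 39]


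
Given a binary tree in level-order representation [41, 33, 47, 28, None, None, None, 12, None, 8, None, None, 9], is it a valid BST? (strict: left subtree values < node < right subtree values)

Level-order array: [41, 33, 47, 28, None, None, None, 12, None, 8, None, None, 9]
Validate using subtree bounds (lo, hi): at each node, require lo < value < hi,
then recurse left with hi=value and right with lo=value.
Preorder trace (stopping at first violation):
  at node 41 with bounds (-inf, +inf): OK
  at node 33 with bounds (-inf, 41): OK
  at node 28 with bounds (-inf, 33): OK
  at node 12 with bounds (-inf, 28): OK
  at node 8 with bounds (-inf, 12): OK
  at node 9 with bounds (8, 12): OK
  at node 47 with bounds (41, +inf): OK
No violation found at any node.
Result: Valid BST


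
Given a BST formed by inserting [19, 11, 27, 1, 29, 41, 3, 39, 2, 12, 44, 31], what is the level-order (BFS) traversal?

Tree insertion order: [19, 11, 27, 1, 29, 41, 3, 39, 2, 12, 44, 31]
Tree (level-order array): [19, 11, 27, 1, 12, None, 29, None, 3, None, None, None, 41, 2, None, 39, 44, None, None, 31]
BFS from the root, enqueuing left then right child of each popped node:
  queue [19] -> pop 19, enqueue [11, 27], visited so far: [19]
  queue [11, 27] -> pop 11, enqueue [1, 12], visited so far: [19, 11]
  queue [27, 1, 12] -> pop 27, enqueue [29], visited so far: [19, 11, 27]
  queue [1, 12, 29] -> pop 1, enqueue [3], visited so far: [19, 11, 27, 1]
  queue [12, 29, 3] -> pop 12, enqueue [none], visited so far: [19, 11, 27, 1, 12]
  queue [29, 3] -> pop 29, enqueue [41], visited so far: [19, 11, 27, 1, 12, 29]
  queue [3, 41] -> pop 3, enqueue [2], visited so far: [19, 11, 27, 1, 12, 29, 3]
  queue [41, 2] -> pop 41, enqueue [39, 44], visited so far: [19, 11, 27, 1, 12, 29, 3, 41]
  queue [2, 39, 44] -> pop 2, enqueue [none], visited so far: [19, 11, 27, 1, 12, 29, 3, 41, 2]
  queue [39, 44] -> pop 39, enqueue [31], visited so far: [19, 11, 27, 1, 12, 29, 3, 41, 2, 39]
  queue [44, 31] -> pop 44, enqueue [none], visited so far: [19, 11, 27, 1, 12, 29, 3, 41, 2, 39, 44]
  queue [31] -> pop 31, enqueue [none], visited so far: [19, 11, 27, 1, 12, 29, 3, 41, 2, 39, 44, 31]
Result: [19, 11, 27, 1, 12, 29, 3, 41, 2, 39, 44, 31]


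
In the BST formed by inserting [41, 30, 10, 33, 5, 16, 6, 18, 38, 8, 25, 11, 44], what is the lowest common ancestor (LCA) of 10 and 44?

Tree insertion order: [41, 30, 10, 33, 5, 16, 6, 18, 38, 8, 25, 11, 44]
Tree (level-order array): [41, 30, 44, 10, 33, None, None, 5, 16, None, 38, None, 6, 11, 18, None, None, None, 8, None, None, None, 25]
In a BST, the LCA of p=10, q=44 is the first node v on the
root-to-leaf path with p <= v <= q (go left if both < v, right if both > v).
Walk from root:
  at 41: 10 <= 41 <= 44, this is the LCA
LCA = 41


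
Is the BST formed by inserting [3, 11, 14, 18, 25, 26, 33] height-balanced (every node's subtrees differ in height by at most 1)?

Tree (level-order array): [3, None, 11, None, 14, None, 18, None, 25, None, 26, None, 33]
Definition: a tree is height-balanced if, at every node, |h(left) - h(right)| <= 1 (empty subtree has height -1).
Bottom-up per-node check:
  node 33: h_left=-1, h_right=-1, diff=0 [OK], height=0
  node 26: h_left=-1, h_right=0, diff=1 [OK], height=1
  node 25: h_left=-1, h_right=1, diff=2 [FAIL (|-1-1|=2 > 1)], height=2
  node 18: h_left=-1, h_right=2, diff=3 [FAIL (|-1-2|=3 > 1)], height=3
  node 14: h_left=-1, h_right=3, diff=4 [FAIL (|-1-3|=4 > 1)], height=4
  node 11: h_left=-1, h_right=4, diff=5 [FAIL (|-1-4|=5 > 1)], height=5
  node 3: h_left=-1, h_right=5, diff=6 [FAIL (|-1-5|=6 > 1)], height=6
Node 25 violates the condition: |-1 - 1| = 2 > 1.
Result: Not balanced


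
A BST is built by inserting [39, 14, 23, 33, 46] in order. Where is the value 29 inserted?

Starting tree (level order): [39, 14, 46, None, 23, None, None, None, 33]
Insertion path: 39 -> 14 -> 23 -> 33
Result: insert 29 as left child of 33
Final tree (level order): [39, 14, 46, None, 23, None, None, None, 33, 29]


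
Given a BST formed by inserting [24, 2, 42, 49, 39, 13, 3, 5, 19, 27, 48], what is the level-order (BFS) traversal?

Tree insertion order: [24, 2, 42, 49, 39, 13, 3, 5, 19, 27, 48]
Tree (level-order array): [24, 2, 42, None, 13, 39, 49, 3, 19, 27, None, 48, None, None, 5]
BFS from the root, enqueuing left then right child of each popped node:
  queue [24] -> pop 24, enqueue [2, 42], visited so far: [24]
  queue [2, 42] -> pop 2, enqueue [13], visited so far: [24, 2]
  queue [42, 13] -> pop 42, enqueue [39, 49], visited so far: [24, 2, 42]
  queue [13, 39, 49] -> pop 13, enqueue [3, 19], visited so far: [24, 2, 42, 13]
  queue [39, 49, 3, 19] -> pop 39, enqueue [27], visited so far: [24, 2, 42, 13, 39]
  queue [49, 3, 19, 27] -> pop 49, enqueue [48], visited so far: [24, 2, 42, 13, 39, 49]
  queue [3, 19, 27, 48] -> pop 3, enqueue [5], visited so far: [24, 2, 42, 13, 39, 49, 3]
  queue [19, 27, 48, 5] -> pop 19, enqueue [none], visited so far: [24, 2, 42, 13, 39, 49, 3, 19]
  queue [27, 48, 5] -> pop 27, enqueue [none], visited so far: [24, 2, 42, 13, 39, 49, 3, 19, 27]
  queue [48, 5] -> pop 48, enqueue [none], visited so far: [24, 2, 42, 13, 39, 49, 3, 19, 27, 48]
  queue [5] -> pop 5, enqueue [none], visited so far: [24, 2, 42, 13, 39, 49, 3, 19, 27, 48, 5]
Result: [24, 2, 42, 13, 39, 49, 3, 19, 27, 48, 5]


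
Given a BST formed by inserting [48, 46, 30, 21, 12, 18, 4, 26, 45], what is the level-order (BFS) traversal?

Tree insertion order: [48, 46, 30, 21, 12, 18, 4, 26, 45]
Tree (level-order array): [48, 46, None, 30, None, 21, 45, 12, 26, None, None, 4, 18]
BFS from the root, enqueuing left then right child of each popped node:
  queue [48] -> pop 48, enqueue [46], visited so far: [48]
  queue [46] -> pop 46, enqueue [30], visited so far: [48, 46]
  queue [30] -> pop 30, enqueue [21, 45], visited so far: [48, 46, 30]
  queue [21, 45] -> pop 21, enqueue [12, 26], visited so far: [48, 46, 30, 21]
  queue [45, 12, 26] -> pop 45, enqueue [none], visited so far: [48, 46, 30, 21, 45]
  queue [12, 26] -> pop 12, enqueue [4, 18], visited so far: [48, 46, 30, 21, 45, 12]
  queue [26, 4, 18] -> pop 26, enqueue [none], visited so far: [48, 46, 30, 21, 45, 12, 26]
  queue [4, 18] -> pop 4, enqueue [none], visited so far: [48, 46, 30, 21, 45, 12, 26, 4]
  queue [18] -> pop 18, enqueue [none], visited so far: [48, 46, 30, 21, 45, 12, 26, 4, 18]
Result: [48, 46, 30, 21, 45, 12, 26, 4, 18]


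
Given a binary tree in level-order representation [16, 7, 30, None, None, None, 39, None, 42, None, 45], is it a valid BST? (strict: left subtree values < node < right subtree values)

Level-order array: [16, 7, 30, None, None, None, 39, None, 42, None, 45]
Validate using subtree bounds (lo, hi): at each node, require lo < value < hi,
then recurse left with hi=value and right with lo=value.
Preorder trace (stopping at first violation):
  at node 16 with bounds (-inf, +inf): OK
  at node 7 with bounds (-inf, 16): OK
  at node 30 with bounds (16, +inf): OK
  at node 39 with bounds (30, +inf): OK
  at node 42 with bounds (39, +inf): OK
  at node 45 with bounds (42, +inf): OK
No violation found at any node.
Result: Valid BST


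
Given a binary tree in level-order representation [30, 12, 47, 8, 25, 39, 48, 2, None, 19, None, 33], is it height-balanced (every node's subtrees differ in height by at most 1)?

Tree (level-order array): [30, 12, 47, 8, 25, 39, 48, 2, None, 19, None, 33]
Definition: a tree is height-balanced if, at every node, |h(left) - h(right)| <= 1 (empty subtree has height -1).
Bottom-up per-node check:
  node 2: h_left=-1, h_right=-1, diff=0 [OK], height=0
  node 8: h_left=0, h_right=-1, diff=1 [OK], height=1
  node 19: h_left=-1, h_right=-1, diff=0 [OK], height=0
  node 25: h_left=0, h_right=-1, diff=1 [OK], height=1
  node 12: h_left=1, h_right=1, diff=0 [OK], height=2
  node 33: h_left=-1, h_right=-1, diff=0 [OK], height=0
  node 39: h_left=0, h_right=-1, diff=1 [OK], height=1
  node 48: h_left=-1, h_right=-1, diff=0 [OK], height=0
  node 47: h_left=1, h_right=0, diff=1 [OK], height=2
  node 30: h_left=2, h_right=2, diff=0 [OK], height=3
All nodes satisfy the balance condition.
Result: Balanced


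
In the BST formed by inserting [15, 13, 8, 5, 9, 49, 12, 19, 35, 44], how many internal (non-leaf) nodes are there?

Tree built from: [15, 13, 8, 5, 9, 49, 12, 19, 35, 44]
Tree (level-order array): [15, 13, 49, 8, None, 19, None, 5, 9, None, 35, None, None, None, 12, None, 44]
Rule: An internal node has at least one child.
Per-node child counts:
  node 15: 2 child(ren)
  node 13: 1 child(ren)
  node 8: 2 child(ren)
  node 5: 0 child(ren)
  node 9: 1 child(ren)
  node 12: 0 child(ren)
  node 49: 1 child(ren)
  node 19: 1 child(ren)
  node 35: 1 child(ren)
  node 44: 0 child(ren)
Matching nodes: [15, 13, 8, 9, 49, 19, 35]
Count of internal (non-leaf) nodes: 7


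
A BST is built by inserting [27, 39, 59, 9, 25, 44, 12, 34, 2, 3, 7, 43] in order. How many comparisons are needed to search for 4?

Search path for 4: 27 -> 9 -> 2 -> 3 -> 7
Found: False
Comparisons: 5


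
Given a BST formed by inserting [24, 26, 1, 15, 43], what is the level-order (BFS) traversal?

Tree insertion order: [24, 26, 1, 15, 43]
Tree (level-order array): [24, 1, 26, None, 15, None, 43]
BFS from the root, enqueuing left then right child of each popped node:
  queue [24] -> pop 24, enqueue [1, 26], visited so far: [24]
  queue [1, 26] -> pop 1, enqueue [15], visited so far: [24, 1]
  queue [26, 15] -> pop 26, enqueue [43], visited so far: [24, 1, 26]
  queue [15, 43] -> pop 15, enqueue [none], visited so far: [24, 1, 26, 15]
  queue [43] -> pop 43, enqueue [none], visited so far: [24, 1, 26, 15, 43]
Result: [24, 1, 26, 15, 43]


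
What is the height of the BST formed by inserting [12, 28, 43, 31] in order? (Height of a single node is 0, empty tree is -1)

Insertion order: [12, 28, 43, 31]
Tree (level-order array): [12, None, 28, None, 43, 31]
Compute height bottom-up (empty subtree = -1):
  height(31) = 1 + max(-1, -1) = 0
  height(43) = 1 + max(0, -1) = 1
  height(28) = 1 + max(-1, 1) = 2
  height(12) = 1 + max(-1, 2) = 3
Height = 3


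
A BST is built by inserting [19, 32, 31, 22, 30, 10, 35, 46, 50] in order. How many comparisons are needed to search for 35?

Search path for 35: 19 -> 32 -> 35
Found: True
Comparisons: 3


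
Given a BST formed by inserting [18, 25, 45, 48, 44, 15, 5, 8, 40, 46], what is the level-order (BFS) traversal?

Tree insertion order: [18, 25, 45, 48, 44, 15, 5, 8, 40, 46]
Tree (level-order array): [18, 15, 25, 5, None, None, 45, None, 8, 44, 48, None, None, 40, None, 46]
BFS from the root, enqueuing left then right child of each popped node:
  queue [18] -> pop 18, enqueue [15, 25], visited so far: [18]
  queue [15, 25] -> pop 15, enqueue [5], visited so far: [18, 15]
  queue [25, 5] -> pop 25, enqueue [45], visited so far: [18, 15, 25]
  queue [5, 45] -> pop 5, enqueue [8], visited so far: [18, 15, 25, 5]
  queue [45, 8] -> pop 45, enqueue [44, 48], visited so far: [18, 15, 25, 5, 45]
  queue [8, 44, 48] -> pop 8, enqueue [none], visited so far: [18, 15, 25, 5, 45, 8]
  queue [44, 48] -> pop 44, enqueue [40], visited so far: [18, 15, 25, 5, 45, 8, 44]
  queue [48, 40] -> pop 48, enqueue [46], visited so far: [18, 15, 25, 5, 45, 8, 44, 48]
  queue [40, 46] -> pop 40, enqueue [none], visited so far: [18, 15, 25, 5, 45, 8, 44, 48, 40]
  queue [46] -> pop 46, enqueue [none], visited so far: [18, 15, 25, 5, 45, 8, 44, 48, 40, 46]
Result: [18, 15, 25, 5, 45, 8, 44, 48, 40, 46]


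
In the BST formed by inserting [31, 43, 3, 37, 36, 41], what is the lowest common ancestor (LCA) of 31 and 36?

Tree insertion order: [31, 43, 3, 37, 36, 41]
Tree (level-order array): [31, 3, 43, None, None, 37, None, 36, 41]
In a BST, the LCA of p=31, q=36 is the first node v on the
root-to-leaf path with p <= v <= q (go left if both < v, right if both > v).
Walk from root:
  at 31: 31 <= 31 <= 36, this is the LCA
LCA = 31


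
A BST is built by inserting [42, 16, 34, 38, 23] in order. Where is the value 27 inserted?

Starting tree (level order): [42, 16, None, None, 34, 23, 38]
Insertion path: 42 -> 16 -> 34 -> 23
Result: insert 27 as right child of 23
Final tree (level order): [42, 16, None, None, 34, 23, 38, None, 27]


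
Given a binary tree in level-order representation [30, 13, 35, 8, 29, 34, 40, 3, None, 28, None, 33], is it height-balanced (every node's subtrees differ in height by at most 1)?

Tree (level-order array): [30, 13, 35, 8, 29, 34, 40, 3, None, 28, None, 33]
Definition: a tree is height-balanced if, at every node, |h(left) - h(right)| <= 1 (empty subtree has height -1).
Bottom-up per-node check:
  node 3: h_left=-1, h_right=-1, diff=0 [OK], height=0
  node 8: h_left=0, h_right=-1, diff=1 [OK], height=1
  node 28: h_left=-1, h_right=-1, diff=0 [OK], height=0
  node 29: h_left=0, h_right=-1, diff=1 [OK], height=1
  node 13: h_left=1, h_right=1, diff=0 [OK], height=2
  node 33: h_left=-1, h_right=-1, diff=0 [OK], height=0
  node 34: h_left=0, h_right=-1, diff=1 [OK], height=1
  node 40: h_left=-1, h_right=-1, diff=0 [OK], height=0
  node 35: h_left=1, h_right=0, diff=1 [OK], height=2
  node 30: h_left=2, h_right=2, diff=0 [OK], height=3
All nodes satisfy the balance condition.
Result: Balanced


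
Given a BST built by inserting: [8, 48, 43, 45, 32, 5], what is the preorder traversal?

Tree insertion order: [8, 48, 43, 45, 32, 5]
Tree (level-order array): [8, 5, 48, None, None, 43, None, 32, 45]
Preorder traversal: [8, 5, 48, 43, 32, 45]


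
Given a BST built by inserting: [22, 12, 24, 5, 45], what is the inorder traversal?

Tree insertion order: [22, 12, 24, 5, 45]
Tree (level-order array): [22, 12, 24, 5, None, None, 45]
Inorder traversal: [5, 12, 22, 24, 45]


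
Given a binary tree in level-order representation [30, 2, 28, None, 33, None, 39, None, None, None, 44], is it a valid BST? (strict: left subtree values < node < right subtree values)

Level-order array: [30, 2, 28, None, 33, None, 39, None, None, None, 44]
Validate using subtree bounds (lo, hi): at each node, require lo < value < hi,
then recurse left with hi=value and right with lo=value.
Preorder trace (stopping at first violation):
  at node 30 with bounds (-inf, +inf): OK
  at node 2 with bounds (-inf, 30): OK
  at node 33 with bounds (2, 30): VIOLATION
Node 33 violates its bound: not (2 < 33 < 30).
Result: Not a valid BST
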